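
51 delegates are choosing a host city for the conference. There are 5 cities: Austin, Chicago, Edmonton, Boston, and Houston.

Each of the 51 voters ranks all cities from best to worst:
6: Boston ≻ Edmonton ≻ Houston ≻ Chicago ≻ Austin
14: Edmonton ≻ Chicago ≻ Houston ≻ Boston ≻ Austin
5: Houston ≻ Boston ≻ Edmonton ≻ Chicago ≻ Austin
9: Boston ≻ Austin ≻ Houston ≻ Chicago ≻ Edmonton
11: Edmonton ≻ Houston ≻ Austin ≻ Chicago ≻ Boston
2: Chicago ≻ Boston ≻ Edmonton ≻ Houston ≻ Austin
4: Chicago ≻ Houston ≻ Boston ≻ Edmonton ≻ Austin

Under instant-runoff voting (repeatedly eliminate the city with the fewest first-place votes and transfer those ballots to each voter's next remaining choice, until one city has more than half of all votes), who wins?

Boston

Round 1: Austin 0, Chicago 6, Edmonton 25, Boston 15, Houston 5. Austin eliminated.
Round 2: Chicago 6, Edmonton 25, Boston 15, Houston 5. Houston eliminated.
Round 3: Chicago 6, Edmonton 25, Boston 20. Chicago eliminated.
Round 4: Edmonton 25, Boston 26. Boston has a majority (≥26).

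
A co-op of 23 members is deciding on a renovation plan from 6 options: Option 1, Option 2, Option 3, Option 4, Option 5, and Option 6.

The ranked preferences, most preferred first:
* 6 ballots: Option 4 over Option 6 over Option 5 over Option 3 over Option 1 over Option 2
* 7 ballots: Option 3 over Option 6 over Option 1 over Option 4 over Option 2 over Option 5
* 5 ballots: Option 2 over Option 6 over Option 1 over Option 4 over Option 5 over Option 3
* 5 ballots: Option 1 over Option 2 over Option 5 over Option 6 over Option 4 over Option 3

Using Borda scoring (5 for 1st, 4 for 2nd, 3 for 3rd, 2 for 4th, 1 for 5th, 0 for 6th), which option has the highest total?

Option 6

Option 1: 6×1 + 7×3 + 5×3 + 5×5 = 67
Option 2: 6×0 + 7×1 + 5×5 + 5×4 = 52
Option 3: 6×2 + 7×5 + 5×0 + 5×0 = 47
Option 4: 6×5 + 7×2 + 5×2 + 5×1 = 59
Option 5: 6×3 + 7×0 + 5×1 + 5×3 = 38
Option 6: 6×4 + 7×4 + 5×4 + 5×2 = 82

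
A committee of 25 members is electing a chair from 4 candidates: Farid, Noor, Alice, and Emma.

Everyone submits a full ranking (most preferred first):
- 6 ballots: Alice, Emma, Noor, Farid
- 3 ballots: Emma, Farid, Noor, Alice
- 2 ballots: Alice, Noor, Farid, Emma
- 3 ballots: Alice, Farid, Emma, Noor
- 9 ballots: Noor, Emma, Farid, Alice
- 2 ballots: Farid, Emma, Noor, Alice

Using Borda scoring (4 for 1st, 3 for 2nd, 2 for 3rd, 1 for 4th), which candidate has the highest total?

Emma

Farid: 6×1 + 3×3 + 2×2 + 3×3 + 9×2 + 2×4 = 54
Noor: 6×2 + 3×2 + 2×3 + 3×1 + 9×4 + 2×2 = 67
Alice: 6×4 + 3×1 + 2×4 + 3×4 + 9×1 + 2×1 = 58
Emma: 6×3 + 3×4 + 2×1 + 3×2 + 9×3 + 2×3 = 71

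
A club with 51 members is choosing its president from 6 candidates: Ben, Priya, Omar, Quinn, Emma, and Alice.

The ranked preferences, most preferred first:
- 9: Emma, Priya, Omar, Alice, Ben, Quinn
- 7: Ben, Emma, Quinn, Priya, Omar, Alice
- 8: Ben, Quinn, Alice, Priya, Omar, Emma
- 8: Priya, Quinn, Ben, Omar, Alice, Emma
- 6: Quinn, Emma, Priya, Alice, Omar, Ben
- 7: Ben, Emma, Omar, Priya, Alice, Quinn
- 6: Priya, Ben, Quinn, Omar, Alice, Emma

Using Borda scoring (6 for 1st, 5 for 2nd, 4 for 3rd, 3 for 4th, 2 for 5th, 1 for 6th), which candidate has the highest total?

Priya

Ben: 9×2 + 7×6 + 8×6 + 8×4 + 6×1 + 7×6 + 6×5 = 218
Priya: 9×5 + 7×3 + 8×3 + 8×6 + 6×4 + 7×3 + 6×6 = 219
Omar: 9×4 + 7×2 + 8×2 + 8×3 + 6×2 + 7×4 + 6×3 = 148
Quinn: 9×1 + 7×4 + 8×5 + 8×5 + 6×6 + 7×1 + 6×4 = 184
Emma: 9×6 + 7×5 + 8×1 + 8×1 + 6×5 + 7×5 + 6×1 = 176
Alice: 9×3 + 7×1 + 8×4 + 8×2 + 6×3 + 7×2 + 6×2 = 126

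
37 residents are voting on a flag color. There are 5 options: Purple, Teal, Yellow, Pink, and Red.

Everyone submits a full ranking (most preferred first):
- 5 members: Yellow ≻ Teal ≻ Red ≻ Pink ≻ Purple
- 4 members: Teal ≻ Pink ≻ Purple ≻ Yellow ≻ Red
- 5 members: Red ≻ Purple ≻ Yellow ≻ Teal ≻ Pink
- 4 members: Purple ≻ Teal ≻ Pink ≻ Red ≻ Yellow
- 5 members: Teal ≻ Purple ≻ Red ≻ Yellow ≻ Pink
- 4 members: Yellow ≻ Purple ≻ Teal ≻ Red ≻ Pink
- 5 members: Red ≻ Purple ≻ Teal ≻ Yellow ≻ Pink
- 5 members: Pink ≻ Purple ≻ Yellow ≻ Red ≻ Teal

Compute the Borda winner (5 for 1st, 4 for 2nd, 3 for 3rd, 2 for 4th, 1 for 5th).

Purple: 5×1 + 4×3 + 5×4 + 4×5 + 5×4 + 4×4 + 5×4 + 5×4 = 133
Teal: 5×4 + 4×5 + 5×2 + 4×4 + 5×5 + 4×3 + 5×3 + 5×1 = 123
Yellow: 5×5 + 4×2 + 5×3 + 4×1 + 5×2 + 4×5 + 5×2 + 5×3 = 107
Pink: 5×2 + 4×4 + 5×1 + 4×3 + 5×1 + 4×1 + 5×1 + 5×5 = 82
Red: 5×3 + 4×1 + 5×5 + 4×2 + 5×3 + 4×2 + 5×5 + 5×2 = 110

Purple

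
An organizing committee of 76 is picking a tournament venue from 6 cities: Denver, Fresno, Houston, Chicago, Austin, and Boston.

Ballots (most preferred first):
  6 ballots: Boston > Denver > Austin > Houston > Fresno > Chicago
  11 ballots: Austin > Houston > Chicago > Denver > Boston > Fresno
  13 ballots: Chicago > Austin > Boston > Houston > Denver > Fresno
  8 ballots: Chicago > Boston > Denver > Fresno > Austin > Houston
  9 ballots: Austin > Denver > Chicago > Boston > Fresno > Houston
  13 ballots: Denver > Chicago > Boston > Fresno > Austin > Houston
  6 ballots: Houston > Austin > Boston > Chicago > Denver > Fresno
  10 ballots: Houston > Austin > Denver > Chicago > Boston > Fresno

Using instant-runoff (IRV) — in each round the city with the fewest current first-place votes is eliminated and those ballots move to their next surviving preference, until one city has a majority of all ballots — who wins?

Round 1: Denver 13, Fresno 0, Houston 16, Chicago 21, Austin 20, Boston 6. Fresno eliminated.
Round 2: Denver 13, Houston 16, Chicago 21, Austin 20, Boston 6. Boston eliminated.
Round 3: Denver 19, Houston 16, Chicago 21, Austin 20. Houston eliminated.
Round 4: Denver 19, Chicago 21, Austin 36. Denver eliminated.
Round 5: Chicago 34, Austin 42. Austin has a majority (≥39).

Austin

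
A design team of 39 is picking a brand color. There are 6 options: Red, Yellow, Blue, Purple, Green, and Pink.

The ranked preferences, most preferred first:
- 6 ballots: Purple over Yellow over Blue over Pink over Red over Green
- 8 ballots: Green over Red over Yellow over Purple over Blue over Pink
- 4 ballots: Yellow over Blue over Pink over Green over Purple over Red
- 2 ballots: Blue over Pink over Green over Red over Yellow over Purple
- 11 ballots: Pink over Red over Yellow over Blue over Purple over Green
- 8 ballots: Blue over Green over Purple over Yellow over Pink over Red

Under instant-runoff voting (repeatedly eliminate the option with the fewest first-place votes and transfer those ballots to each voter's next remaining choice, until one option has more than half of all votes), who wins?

Round 1: Red 0, Yellow 4, Blue 10, Purple 6, Green 8, Pink 11. Red eliminated.
Round 2: Yellow 4, Blue 10, Purple 6, Green 8, Pink 11. Yellow eliminated.
Round 3: Blue 14, Purple 6, Green 8, Pink 11. Purple eliminated.
Round 4: Blue 20, Green 8, Pink 11. Blue has a majority (≥20).

Blue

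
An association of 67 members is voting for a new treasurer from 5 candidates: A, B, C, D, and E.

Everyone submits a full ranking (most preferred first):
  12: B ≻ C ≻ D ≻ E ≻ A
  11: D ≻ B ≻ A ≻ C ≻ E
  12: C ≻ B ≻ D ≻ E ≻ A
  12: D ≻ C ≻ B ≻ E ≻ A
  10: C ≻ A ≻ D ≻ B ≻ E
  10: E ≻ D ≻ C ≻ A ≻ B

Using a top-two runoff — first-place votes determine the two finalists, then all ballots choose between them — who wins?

C

Round 1 first-place votes: A 0, B 12, C 22, D 23, E 10. D and C advance.
Runoff: D is ranked above C on 33 ballots, C above D on 34.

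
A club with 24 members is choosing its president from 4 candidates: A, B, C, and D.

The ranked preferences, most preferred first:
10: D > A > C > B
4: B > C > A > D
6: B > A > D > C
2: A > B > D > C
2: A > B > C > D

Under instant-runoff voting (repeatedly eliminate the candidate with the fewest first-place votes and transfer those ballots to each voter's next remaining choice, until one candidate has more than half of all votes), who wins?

B

Round 1: A 4, B 10, C 0, D 10. C eliminated.
Round 2: A 4, B 10, D 10. A eliminated.
Round 3: B 14, D 10. B has a majority (≥13).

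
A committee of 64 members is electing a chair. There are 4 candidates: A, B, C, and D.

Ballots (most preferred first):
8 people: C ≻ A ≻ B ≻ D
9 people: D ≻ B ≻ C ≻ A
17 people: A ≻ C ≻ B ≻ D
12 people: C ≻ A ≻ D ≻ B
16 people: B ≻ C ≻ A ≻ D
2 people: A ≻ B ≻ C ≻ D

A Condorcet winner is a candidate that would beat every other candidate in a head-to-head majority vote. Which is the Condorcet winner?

C

C vs A: 45–19
C vs B: 37–27
C vs D: 55–9
C beats every other candidate.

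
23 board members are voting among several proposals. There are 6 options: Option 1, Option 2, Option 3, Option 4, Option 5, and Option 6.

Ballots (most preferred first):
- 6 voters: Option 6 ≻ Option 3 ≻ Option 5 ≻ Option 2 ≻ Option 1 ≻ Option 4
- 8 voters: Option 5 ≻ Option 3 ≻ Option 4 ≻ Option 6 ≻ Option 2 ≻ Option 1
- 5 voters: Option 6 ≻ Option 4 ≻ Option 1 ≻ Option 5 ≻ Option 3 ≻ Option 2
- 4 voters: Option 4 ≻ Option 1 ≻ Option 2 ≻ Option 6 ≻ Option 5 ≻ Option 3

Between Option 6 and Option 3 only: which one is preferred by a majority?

Option 6

Option 6 is ranked above Option 3 on 15 ballots; Option 3 above Option 6 on 8.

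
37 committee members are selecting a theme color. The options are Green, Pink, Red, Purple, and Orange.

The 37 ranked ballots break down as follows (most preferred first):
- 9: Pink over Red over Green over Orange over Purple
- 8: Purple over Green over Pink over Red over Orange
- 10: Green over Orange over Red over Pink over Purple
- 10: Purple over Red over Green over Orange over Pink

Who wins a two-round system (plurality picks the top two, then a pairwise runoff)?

Round 1 first-place votes: Green 10, Pink 9, Red 0, Purple 18, Orange 0. Purple and Green advance.
Runoff: Purple is ranked above Green on 18 ballots, Green above Purple on 19.

Green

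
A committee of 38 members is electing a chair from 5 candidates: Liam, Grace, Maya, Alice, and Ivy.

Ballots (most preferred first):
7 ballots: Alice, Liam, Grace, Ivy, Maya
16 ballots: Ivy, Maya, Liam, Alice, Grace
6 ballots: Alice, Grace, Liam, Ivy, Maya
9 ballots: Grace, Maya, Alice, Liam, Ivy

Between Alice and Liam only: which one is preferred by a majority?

Alice

Alice is ranked above Liam on 22 ballots; Liam above Alice on 16.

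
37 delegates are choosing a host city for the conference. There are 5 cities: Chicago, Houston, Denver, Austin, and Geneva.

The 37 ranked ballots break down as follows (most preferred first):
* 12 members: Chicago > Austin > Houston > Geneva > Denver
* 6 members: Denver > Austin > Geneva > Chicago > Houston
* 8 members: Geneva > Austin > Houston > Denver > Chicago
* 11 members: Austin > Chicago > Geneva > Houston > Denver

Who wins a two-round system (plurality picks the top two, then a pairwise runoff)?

Round 1 first-place votes: Chicago 12, Houston 0, Denver 6, Austin 11, Geneva 8. Chicago and Austin advance.
Runoff: Chicago is ranked above Austin on 12 ballots, Austin above Chicago on 25.

Austin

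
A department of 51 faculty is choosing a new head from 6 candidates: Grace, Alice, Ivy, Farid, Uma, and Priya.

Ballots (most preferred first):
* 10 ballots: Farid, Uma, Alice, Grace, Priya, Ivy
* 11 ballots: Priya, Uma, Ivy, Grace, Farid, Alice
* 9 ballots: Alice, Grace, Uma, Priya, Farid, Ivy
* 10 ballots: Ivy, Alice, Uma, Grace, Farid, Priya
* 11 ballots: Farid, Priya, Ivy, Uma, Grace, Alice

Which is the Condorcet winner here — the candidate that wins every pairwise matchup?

Uma

Uma vs Grace: 42–9
Uma vs Alice: 32–19
Uma vs Ivy: 30–21
Uma vs Farid: 30–21
Uma vs Priya: 29–22
Uma beats every other candidate.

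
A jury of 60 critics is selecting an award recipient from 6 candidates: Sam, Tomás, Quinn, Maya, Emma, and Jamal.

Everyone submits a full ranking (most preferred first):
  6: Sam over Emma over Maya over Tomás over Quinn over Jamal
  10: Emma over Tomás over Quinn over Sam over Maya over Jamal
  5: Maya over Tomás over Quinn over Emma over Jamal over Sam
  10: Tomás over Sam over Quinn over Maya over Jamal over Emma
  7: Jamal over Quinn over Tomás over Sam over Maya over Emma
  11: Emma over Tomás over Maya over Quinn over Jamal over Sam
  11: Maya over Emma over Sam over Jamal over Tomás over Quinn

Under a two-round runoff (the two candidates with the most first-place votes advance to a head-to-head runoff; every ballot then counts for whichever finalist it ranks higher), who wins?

Round 1 first-place votes: Sam 6, Tomás 10, Quinn 0, Maya 16, Emma 21, Jamal 7. Emma and Maya advance.
Runoff: Emma is ranked above Maya on 27 ballots, Maya above Emma on 33.

Maya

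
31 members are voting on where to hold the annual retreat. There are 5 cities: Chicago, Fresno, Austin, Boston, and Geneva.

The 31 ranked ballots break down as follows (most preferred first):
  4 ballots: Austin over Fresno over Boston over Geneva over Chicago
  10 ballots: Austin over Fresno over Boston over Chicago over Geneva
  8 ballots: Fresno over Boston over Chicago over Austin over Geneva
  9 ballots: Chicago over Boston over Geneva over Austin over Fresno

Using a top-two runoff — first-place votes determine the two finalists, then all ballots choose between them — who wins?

Chicago

Round 1 first-place votes: Chicago 9, Fresno 8, Austin 14, Boston 0, Geneva 0. Austin and Chicago advance.
Runoff: Austin is ranked above Chicago on 14 ballots, Chicago above Austin on 17.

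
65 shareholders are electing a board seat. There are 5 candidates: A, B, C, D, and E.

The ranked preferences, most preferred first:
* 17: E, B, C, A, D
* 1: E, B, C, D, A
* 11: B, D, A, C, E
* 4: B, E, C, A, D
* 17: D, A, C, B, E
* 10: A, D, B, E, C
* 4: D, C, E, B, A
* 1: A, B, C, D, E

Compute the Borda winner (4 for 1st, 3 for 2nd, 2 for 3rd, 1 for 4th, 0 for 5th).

A: 17×1 + 1×0 + 11×2 + 4×1 + 17×3 + 10×4 + 4×0 + 1×4 = 138
B: 17×3 + 1×3 + 11×4 + 4×4 + 17×1 + 10×2 + 4×1 + 1×3 = 158
C: 17×2 + 1×2 + 11×1 + 4×2 + 17×2 + 10×0 + 4×3 + 1×2 = 103
D: 17×0 + 1×1 + 11×3 + 4×0 + 17×4 + 10×3 + 4×4 + 1×1 = 149
E: 17×4 + 1×4 + 11×0 + 4×3 + 17×0 + 10×1 + 4×2 + 1×0 = 102

B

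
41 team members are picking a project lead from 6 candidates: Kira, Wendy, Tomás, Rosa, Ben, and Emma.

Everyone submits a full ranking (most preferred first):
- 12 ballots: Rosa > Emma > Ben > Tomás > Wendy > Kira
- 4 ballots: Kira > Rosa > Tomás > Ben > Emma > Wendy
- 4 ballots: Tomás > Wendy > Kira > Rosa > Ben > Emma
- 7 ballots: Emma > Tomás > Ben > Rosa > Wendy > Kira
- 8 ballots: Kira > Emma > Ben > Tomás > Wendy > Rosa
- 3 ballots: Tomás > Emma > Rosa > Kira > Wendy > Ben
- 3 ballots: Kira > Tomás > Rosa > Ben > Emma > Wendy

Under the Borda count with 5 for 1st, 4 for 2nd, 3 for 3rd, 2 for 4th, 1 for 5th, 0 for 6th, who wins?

Emma

Kira: 12×0 + 4×5 + 4×3 + 7×0 + 8×5 + 3×2 + 3×5 = 93
Wendy: 12×1 + 4×0 + 4×4 + 7×1 + 8×1 + 3×1 + 3×0 = 46
Tomás: 12×2 + 4×3 + 4×5 + 7×4 + 8×2 + 3×5 + 3×4 = 127
Rosa: 12×5 + 4×4 + 4×2 + 7×2 + 8×0 + 3×3 + 3×3 = 116
Ben: 12×3 + 4×2 + 4×1 + 7×3 + 8×3 + 3×0 + 3×2 = 99
Emma: 12×4 + 4×1 + 4×0 + 7×5 + 8×4 + 3×4 + 3×1 = 134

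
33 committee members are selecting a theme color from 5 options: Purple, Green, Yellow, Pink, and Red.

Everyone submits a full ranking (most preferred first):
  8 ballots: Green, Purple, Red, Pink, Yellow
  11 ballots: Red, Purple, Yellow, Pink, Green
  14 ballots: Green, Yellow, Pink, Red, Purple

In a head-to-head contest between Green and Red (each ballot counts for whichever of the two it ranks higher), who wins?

Green

Green is ranked above Red on 22 ballots; Red above Green on 11.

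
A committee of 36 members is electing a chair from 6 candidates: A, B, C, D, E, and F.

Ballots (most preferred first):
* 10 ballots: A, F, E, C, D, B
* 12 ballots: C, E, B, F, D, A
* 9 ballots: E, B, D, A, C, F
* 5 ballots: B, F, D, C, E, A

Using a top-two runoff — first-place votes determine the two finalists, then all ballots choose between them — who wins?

Round 1 first-place votes: A 10, B 5, C 12, D 0, E 9, F 0. C and A advance.
Runoff: C is ranked above A on 17 ballots, A above C on 19.

A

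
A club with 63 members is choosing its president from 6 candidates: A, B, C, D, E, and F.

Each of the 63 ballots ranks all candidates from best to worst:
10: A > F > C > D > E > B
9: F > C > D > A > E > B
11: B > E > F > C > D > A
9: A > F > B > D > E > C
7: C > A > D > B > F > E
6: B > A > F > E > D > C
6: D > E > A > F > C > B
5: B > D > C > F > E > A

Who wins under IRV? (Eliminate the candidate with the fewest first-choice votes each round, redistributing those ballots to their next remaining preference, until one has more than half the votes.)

A

Round 1: A 19, B 22, C 7, D 6, E 0, F 9. E eliminated.
Round 2: A 19, B 22, C 7, D 6, F 9. D eliminated.
Round 3: A 25, B 22, C 7, F 9. C eliminated.
Round 4: A 32, B 22, F 9. A has a majority (≥32).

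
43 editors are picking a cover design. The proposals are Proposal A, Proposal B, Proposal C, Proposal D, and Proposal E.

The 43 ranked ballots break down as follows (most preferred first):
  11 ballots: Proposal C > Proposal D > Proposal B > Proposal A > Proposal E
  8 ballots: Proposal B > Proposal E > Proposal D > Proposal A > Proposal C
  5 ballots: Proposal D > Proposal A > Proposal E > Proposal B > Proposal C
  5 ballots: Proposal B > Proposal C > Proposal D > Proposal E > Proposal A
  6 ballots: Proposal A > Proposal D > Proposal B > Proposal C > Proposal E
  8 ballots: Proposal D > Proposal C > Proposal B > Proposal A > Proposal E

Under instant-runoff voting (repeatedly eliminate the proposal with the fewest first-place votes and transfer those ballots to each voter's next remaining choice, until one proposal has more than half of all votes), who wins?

Round 1: Proposal A 6, Proposal B 13, Proposal C 11, Proposal D 13, Proposal E 0. Proposal E eliminated.
Round 2: Proposal A 6, Proposal B 13, Proposal C 11, Proposal D 13. Proposal A eliminated.
Round 3: Proposal B 13, Proposal C 11, Proposal D 19. Proposal C eliminated.
Round 4: Proposal B 13, Proposal D 30. Proposal D has a majority (≥22).

Proposal D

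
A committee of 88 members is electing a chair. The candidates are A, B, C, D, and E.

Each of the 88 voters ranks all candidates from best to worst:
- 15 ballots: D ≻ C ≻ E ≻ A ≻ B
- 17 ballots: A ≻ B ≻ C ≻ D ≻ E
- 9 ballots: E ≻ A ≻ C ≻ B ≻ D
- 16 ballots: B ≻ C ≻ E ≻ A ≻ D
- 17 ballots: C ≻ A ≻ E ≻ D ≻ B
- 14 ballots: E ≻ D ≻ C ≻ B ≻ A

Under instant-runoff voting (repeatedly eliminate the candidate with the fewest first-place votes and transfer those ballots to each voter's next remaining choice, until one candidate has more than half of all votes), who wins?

C

Round 1: A 17, B 16, C 17, D 15, E 23. D eliminated.
Round 2: A 17, B 16, C 32, E 23. B eliminated.
Round 3: A 17, C 48, E 23. C has a majority (≥45).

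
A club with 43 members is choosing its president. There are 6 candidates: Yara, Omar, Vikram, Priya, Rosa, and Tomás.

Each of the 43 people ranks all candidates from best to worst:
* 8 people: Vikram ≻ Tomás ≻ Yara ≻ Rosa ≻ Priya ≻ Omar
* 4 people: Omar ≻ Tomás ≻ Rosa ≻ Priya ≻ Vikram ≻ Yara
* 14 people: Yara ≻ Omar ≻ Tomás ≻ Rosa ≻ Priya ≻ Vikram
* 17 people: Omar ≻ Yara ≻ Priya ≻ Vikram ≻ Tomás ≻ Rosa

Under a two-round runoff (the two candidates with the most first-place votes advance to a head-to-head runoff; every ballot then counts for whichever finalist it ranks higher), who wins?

Yara

Round 1 first-place votes: Yara 14, Omar 21, Vikram 8, Priya 0, Rosa 0, Tomás 0. Omar and Yara advance.
Runoff: Omar is ranked above Yara on 21 ballots, Yara above Omar on 22.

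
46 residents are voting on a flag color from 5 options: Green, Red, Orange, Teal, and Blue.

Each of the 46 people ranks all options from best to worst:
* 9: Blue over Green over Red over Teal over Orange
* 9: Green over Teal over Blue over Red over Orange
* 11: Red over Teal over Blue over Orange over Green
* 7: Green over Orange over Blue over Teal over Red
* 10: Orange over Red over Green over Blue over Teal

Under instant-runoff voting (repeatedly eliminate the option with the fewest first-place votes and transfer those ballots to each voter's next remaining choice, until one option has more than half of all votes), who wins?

Round 1: Green 16, Red 11, Orange 10, Teal 0, Blue 9. Teal eliminated.
Round 2: Green 16, Red 11, Orange 10, Blue 9. Blue eliminated.
Round 3: Green 25, Red 11, Orange 10. Green has a majority (≥24).

Green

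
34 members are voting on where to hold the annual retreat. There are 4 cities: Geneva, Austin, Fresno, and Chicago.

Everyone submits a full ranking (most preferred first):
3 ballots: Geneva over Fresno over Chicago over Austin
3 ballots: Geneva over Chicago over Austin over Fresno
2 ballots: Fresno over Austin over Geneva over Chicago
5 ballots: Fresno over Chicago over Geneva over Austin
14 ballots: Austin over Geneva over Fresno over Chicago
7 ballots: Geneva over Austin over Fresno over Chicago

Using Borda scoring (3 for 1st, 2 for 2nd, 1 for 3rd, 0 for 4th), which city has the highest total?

Geneva: 3×3 + 3×3 + 2×1 + 5×1 + 14×2 + 7×3 = 74
Austin: 3×0 + 3×1 + 2×2 + 5×0 + 14×3 + 7×2 = 63
Fresno: 3×2 + 3×0 + 2×3 + 5×3 + 14×1 + 7×1 = 48
Chicago: 3×1 + 3×2 + 2×0 + 5×2 + 14×0 + 7×0 = 19

Geneva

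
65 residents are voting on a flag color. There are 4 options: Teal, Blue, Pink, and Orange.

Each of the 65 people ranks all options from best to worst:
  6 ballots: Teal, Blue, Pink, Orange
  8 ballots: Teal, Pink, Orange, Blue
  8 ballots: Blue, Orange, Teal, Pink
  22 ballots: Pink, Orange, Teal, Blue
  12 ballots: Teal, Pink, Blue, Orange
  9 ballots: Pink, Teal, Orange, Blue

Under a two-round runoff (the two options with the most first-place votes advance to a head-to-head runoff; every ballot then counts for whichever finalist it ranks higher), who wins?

Round 1 first-place votes: Teal 26, Blue 8, Pink 31, Orange 0. Pink and Teal advance.
Runoff: Pink is ranked above Teal on 31 ballots, Teal above Pink on 34.

Teal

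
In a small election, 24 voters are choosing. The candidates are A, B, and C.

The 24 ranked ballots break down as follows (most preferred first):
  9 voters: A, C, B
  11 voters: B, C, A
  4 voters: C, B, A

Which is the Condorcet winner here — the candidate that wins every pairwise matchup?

C vs A: 15–9
C vs B: 13–11
C beats every other candidate.

C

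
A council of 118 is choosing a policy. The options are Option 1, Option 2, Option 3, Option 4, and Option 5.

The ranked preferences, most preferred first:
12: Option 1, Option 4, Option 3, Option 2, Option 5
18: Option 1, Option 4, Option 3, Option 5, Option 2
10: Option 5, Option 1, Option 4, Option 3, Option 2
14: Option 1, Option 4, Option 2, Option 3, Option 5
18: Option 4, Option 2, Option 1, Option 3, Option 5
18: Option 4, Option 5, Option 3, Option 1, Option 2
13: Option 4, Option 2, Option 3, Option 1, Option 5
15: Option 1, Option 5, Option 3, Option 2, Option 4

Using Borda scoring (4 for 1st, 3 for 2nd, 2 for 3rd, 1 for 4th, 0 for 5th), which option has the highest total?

Option 4

Option 1: 12×4 + 18×4 + 10×3 + 14×4 + 18×2 + 18×1 + 13×1 + 15×4 = 333
Option 2: 12×1 + 18×0 + 10×0 + 14×2 + 18×3 + 18×0 + 13×3 + 15×1 = 148
Option 3: 12×2 + 18×2 + 10×1 + 14×1 + 18×1 + 18×2 + 13×2 + 15×2 = 194
Option 4: 12×3 + 18×3 + 10×2 + 14×3 + 18×4 + 18×4 + 13×4 + 15×0 = 348
Option 5: 12×0 + 18×1 + 10×4 + 14×0 + 18×0 + 18×3 + 13×0 + 15×3 = 157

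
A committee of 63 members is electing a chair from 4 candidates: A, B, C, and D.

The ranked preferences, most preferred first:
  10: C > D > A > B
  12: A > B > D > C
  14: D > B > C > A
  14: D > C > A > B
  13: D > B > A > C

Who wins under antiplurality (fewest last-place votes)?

Last-place votes: A 14, B 24, C 25, D 0.

D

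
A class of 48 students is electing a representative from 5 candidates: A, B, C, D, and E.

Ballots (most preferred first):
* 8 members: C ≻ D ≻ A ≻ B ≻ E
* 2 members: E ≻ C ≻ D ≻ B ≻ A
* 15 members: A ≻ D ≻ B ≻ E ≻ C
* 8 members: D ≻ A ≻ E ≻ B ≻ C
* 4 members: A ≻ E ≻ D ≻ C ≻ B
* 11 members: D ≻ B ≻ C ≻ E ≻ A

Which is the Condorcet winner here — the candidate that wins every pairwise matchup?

D vs A: 29–19
D vs B: 48–0
D vs C: 38–10
D vs E: 42–6
D beats every other candidate.

D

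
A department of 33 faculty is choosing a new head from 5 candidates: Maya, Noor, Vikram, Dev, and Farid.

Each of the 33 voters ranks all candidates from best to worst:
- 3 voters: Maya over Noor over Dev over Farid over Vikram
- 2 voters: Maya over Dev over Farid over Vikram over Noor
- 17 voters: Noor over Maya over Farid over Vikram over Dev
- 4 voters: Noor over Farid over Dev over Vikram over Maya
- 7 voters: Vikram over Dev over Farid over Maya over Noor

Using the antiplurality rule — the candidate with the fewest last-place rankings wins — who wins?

Last-place votes: Maya 4, Noor 9, Vikram 3, Dev 17, Farid 0.

Farid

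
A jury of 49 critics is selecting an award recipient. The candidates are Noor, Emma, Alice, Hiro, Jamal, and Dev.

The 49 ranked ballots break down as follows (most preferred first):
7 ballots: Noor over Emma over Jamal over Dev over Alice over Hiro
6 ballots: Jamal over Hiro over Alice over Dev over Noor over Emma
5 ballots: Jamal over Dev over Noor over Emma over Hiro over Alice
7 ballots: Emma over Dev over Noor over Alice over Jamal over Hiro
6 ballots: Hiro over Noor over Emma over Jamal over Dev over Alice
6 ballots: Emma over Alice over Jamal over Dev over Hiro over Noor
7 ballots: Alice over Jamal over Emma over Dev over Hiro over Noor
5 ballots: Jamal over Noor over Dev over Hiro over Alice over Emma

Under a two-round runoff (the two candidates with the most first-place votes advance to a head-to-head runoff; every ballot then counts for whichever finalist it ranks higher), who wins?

Round 1 first-place votes: Noor 7, Emma 13, Alice 7, Hiro 6, Jamal 16, Dev 0. Jamal and Emma advance.
Runoff: Jamal is ranked above Emma on 23 ballots, Emma above Jamal on 26.

Emma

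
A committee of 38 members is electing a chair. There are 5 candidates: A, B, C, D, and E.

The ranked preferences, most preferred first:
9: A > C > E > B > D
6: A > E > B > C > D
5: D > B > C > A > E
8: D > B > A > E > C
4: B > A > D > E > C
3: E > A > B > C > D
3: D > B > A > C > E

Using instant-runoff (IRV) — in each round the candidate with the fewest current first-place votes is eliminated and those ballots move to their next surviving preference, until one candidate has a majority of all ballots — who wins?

A

Round 1: A 15, B 4, C 0, D 16, E 3. C eliminated.
Round 2: A 15, B 4, D 16, E 3. E eliminated.
Round 3: A 18, B 4, D 16. B eliminated.
Round 4: A 22, D 16. A has a majority (≥20).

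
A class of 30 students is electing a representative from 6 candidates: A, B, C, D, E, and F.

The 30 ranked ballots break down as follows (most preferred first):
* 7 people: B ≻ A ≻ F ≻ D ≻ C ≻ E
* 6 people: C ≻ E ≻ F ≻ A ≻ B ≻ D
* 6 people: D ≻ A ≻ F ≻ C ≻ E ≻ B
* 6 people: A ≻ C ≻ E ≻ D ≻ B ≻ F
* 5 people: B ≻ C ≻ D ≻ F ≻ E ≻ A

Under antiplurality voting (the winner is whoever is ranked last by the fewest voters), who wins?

C

Last-place votes: A 5, B 6, C 0, D 6, E 7, F 6.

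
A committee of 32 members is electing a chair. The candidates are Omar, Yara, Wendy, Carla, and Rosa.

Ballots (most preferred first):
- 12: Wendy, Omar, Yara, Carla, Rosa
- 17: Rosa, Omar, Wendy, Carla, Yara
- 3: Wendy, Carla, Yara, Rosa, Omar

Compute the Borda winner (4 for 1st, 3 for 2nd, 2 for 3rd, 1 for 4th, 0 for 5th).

Omar: 12×3 + 17×3 + 3×0 = 87
Yara: 12×2 + 17×0 + 3×2 = 30
Wendy: 12×4 + 17×2 + 3×4 = 94
Carla: 12×1 + 17×1 + 3×3 = 38
Rosa: 12×0 + 17×4 + 3×1 = 71

Wendy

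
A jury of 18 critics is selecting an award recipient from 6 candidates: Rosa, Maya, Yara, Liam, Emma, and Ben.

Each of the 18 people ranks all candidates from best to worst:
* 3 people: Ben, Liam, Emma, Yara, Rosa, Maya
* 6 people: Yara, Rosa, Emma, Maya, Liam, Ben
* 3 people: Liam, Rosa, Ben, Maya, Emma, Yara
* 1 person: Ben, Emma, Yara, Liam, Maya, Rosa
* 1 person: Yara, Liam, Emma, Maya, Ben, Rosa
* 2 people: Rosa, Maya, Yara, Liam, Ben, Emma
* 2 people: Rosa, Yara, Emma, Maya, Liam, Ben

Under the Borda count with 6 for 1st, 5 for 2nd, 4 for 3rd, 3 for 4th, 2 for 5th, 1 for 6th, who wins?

Rosa: 3×2 + 6×5 + 3×5 + 1×1 + 1×1 + 2×6 + 2×6 = 77
Maya: 3×1 + 6×3 + 3×3 + 1×2 + 1×3 + 2×5 + 2×3 = 51
Yara: 3×3 + 6×6 + 3×1 + 1×4 + 1×6 + 2×4 + 2×5 = 76
Liam: 3×5 + 6×2 + 3×6 + 1×3 + 1×5 + 2×3 + 2×2 = 63
Emma: 3×4 + 6×4 + 3×2 + 1×5 + 1×4 + 2×1 + 2×4 = 61
Ben: 3×6 + 6×1 + 3×4 + 1×6 + 1×2 + 2×2 + 2×1 = 50

Rosa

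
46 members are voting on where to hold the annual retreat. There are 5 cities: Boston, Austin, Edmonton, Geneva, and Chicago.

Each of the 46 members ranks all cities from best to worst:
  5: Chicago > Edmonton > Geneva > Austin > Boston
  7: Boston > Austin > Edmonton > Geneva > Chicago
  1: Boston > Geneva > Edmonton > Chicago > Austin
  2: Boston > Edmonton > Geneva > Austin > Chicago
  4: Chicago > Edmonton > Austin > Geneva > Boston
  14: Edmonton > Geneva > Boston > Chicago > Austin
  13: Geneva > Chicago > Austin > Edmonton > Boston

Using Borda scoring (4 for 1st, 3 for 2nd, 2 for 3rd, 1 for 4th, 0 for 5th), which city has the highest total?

Geneva

Boston: 5×0 + 7×4 + 1×4 + 2×4 + 4×0 + 14×2 + 13×0 = 68
Austin: 5×1 + 7×3 + 1×0 + 2×1 + 4×2 + 14×0 + 13×2 = 62
Edmonton: 5×3 + 7×2 + 1×2 + 2×3 + 4×3 + 14×4 + 13×1 = 118
Geneva: 5×2 + 7×1 + 1×3 + 2×2 + 4×1 + 14×3 + 13×4 = 122
Chicago: 5×4 + 7×0 + 1×1 + 2×0 + 4×4 + 14×1 + 13×3 = 90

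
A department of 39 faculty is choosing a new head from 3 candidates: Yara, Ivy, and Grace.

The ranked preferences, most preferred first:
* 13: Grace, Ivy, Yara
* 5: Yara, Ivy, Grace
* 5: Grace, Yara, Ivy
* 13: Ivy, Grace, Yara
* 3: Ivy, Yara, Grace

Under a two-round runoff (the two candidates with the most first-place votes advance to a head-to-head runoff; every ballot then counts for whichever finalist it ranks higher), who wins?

Ivy

Round 1 first-place votes: Yara 5, Ivy 16, Grace 18. Grace and Ivy advance.
Runoff: Grace is ranked above Ivy on 18 ballots, Ivy above Grace on 21.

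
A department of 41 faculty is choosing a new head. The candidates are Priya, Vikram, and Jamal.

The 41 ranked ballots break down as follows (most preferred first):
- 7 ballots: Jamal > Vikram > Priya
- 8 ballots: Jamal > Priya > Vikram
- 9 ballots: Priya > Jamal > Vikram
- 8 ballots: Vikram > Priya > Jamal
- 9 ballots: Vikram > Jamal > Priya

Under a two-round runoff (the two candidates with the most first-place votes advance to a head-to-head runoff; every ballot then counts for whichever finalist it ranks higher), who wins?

Jamal

Round 1 first-place votes: Priya 9, Vikram 17, Jamal 15. Vikram and Jamal advance.
Runoff: Vikram is ranked above Jamal on 17 ballots, Jamal above Vikram on 24.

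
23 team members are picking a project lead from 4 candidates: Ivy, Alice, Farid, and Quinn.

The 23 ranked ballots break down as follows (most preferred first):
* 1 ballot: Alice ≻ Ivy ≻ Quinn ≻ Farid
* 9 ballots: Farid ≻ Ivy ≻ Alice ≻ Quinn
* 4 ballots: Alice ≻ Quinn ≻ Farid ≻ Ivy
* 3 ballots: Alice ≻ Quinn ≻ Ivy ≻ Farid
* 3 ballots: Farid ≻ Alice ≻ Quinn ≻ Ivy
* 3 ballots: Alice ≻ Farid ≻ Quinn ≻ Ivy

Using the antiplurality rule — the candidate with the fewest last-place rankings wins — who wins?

Last-place votes: Ivy 10, Alice 0, Farid 4, Quinn 9.

Alice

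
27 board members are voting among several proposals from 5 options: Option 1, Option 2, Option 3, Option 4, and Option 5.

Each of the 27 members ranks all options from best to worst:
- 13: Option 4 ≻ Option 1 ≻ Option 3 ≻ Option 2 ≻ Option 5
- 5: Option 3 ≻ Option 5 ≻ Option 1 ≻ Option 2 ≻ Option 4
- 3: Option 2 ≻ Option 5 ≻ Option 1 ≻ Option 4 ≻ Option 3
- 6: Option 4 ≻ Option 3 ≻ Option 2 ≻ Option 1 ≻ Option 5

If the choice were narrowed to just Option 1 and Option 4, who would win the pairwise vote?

Option 1 is ranked above Option 4 on 8 ballots; Option 4 above Option 1 on 19.

Option 4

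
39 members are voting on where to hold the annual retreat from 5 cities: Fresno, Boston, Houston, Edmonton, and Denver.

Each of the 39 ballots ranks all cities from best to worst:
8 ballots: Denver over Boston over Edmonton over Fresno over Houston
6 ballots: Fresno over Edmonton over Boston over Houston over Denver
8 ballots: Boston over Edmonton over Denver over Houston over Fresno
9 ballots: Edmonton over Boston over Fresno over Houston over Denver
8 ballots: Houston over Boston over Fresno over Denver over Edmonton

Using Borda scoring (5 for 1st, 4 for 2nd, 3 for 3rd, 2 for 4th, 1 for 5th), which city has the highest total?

Boston

Fresno: 8×2 + 6×5 + 8×1 + 9×3 + 8×3 = 105
Boston: 8×4 + 6×3 + 8×5 + 9×4 + 8×4 = 158
Houston: 8×1 + 6×2 + 8×2 + 9×2 + 8×5 = 94
Edmonton: 8×3 + 6×4 + 8×4 + 9×5 + 8×1 = 133
Denver: 8×5 + 6×1 + 8×3 + 9×1 + 8×2 = 95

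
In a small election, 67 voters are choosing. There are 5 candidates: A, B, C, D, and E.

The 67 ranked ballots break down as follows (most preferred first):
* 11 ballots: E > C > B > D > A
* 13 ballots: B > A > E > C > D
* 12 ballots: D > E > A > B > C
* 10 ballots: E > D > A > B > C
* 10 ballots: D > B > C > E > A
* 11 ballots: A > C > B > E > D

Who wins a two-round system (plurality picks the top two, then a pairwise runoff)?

Round 1 first-place votes: A 11, B 13, C 0, D 22, E 21. D and E advance.
Runoff: D is ranked above E on 22 ballots, E above D on 45.

E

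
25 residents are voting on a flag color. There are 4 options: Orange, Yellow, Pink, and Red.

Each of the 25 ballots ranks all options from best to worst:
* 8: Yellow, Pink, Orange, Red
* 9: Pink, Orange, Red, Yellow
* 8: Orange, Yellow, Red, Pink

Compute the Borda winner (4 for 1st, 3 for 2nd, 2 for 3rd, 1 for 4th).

Orange

Orange: 8×2 + 9×3 + 8×4 = 75
Yellow: 8×4 + 9×1 + 8×3 = 65
Pink: 8×3 + 9×4 + 8×1 = 68
Red: 8×1 + 9×2 + 8×2 = 42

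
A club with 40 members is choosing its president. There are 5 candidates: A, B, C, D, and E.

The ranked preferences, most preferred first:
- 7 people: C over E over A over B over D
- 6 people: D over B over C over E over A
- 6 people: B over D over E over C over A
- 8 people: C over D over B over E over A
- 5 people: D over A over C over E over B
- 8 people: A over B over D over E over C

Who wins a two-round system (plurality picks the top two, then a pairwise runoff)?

D

Round 1 first-place votes: A 8, B 6, C 15, D 11, E 0. C and D advance.
Runoff: C is ranked above D on 15 ballots, D above C on 25.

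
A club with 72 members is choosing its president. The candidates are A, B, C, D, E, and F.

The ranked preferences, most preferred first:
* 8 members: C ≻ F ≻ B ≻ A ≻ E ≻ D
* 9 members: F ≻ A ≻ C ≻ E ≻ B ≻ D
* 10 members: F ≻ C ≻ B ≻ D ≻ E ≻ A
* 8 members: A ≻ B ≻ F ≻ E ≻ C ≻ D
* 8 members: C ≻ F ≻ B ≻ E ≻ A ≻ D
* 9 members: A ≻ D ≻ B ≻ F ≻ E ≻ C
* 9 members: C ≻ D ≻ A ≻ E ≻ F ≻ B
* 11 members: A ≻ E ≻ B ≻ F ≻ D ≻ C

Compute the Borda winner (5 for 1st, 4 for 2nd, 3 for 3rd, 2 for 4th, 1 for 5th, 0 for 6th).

F

A: 8×2 + 9×4 + 10×0 + 8×5 + 8×1 + 9×5 + 9×3 + 11×5 = 227
B: 8×3 + 9×1 + 10×3 + 8×4 + 8×3 + 9×3 + 9×0 + 11×3 = 179
C: 8×5 + 9×3 + 10×4 + 8×1 + 8×5 + 9×0 + 9×5 + 11×0 = 200
D: 8×0 + 9×0 + 10×2 + 8×0 + 8×0 + 9×4 + 9×4 + 11×1 = 103
E: 8×1 + 9×2 + 10×1 + 8×2 + 8×2 + 9×1 + 9×2 + 11×4 = 139
F: 8×4 + 9×5 + 10×5 + 8×3 + 8×4 + 9×2 + 9×1 + 11×2 = 232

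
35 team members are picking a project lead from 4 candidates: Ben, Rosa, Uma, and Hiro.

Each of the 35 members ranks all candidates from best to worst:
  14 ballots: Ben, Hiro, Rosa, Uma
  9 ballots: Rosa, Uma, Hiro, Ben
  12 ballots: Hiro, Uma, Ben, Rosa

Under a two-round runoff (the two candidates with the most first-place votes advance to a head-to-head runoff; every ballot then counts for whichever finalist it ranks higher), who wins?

Round 1 first-place votes: Ben 14, Rosa 9, Uma 0, Hiro 12. Ben and Hiro advance.
Runoff: Ben is ranked above Hiro on 14 ballots, Hiro above Ben on 21.

Hiro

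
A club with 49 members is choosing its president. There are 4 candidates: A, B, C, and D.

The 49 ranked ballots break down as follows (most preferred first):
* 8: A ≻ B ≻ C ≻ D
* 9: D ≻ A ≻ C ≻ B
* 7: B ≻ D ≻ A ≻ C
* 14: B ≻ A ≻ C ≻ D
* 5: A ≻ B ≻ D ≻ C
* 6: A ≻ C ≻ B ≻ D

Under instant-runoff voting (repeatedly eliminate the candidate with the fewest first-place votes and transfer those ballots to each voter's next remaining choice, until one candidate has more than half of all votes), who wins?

Round 1: A 19, B 21, C 0, D 9. C eliminated.
Round 2: A 19, B 21, D 9. D eliminated.
Round 3: A 28, B 21. A has a majority (≥25).

A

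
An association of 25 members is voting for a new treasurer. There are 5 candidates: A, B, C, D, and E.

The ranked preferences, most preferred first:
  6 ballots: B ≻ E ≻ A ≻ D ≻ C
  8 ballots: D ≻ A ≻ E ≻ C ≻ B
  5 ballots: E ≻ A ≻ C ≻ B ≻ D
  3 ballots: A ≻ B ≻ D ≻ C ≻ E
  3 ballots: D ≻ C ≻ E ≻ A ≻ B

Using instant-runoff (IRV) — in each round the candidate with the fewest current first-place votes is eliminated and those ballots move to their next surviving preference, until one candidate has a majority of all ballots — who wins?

B

Round 1: A 3, B 6, C 0, D 11, E 5. C eliminated.
Round 2: A 3, B 6, D 11, E 5. A eliminated.
Round 3: B 9, D 11, E 5. E eliminated.
Round 4: B 14, D 11. B has a majority (≥13).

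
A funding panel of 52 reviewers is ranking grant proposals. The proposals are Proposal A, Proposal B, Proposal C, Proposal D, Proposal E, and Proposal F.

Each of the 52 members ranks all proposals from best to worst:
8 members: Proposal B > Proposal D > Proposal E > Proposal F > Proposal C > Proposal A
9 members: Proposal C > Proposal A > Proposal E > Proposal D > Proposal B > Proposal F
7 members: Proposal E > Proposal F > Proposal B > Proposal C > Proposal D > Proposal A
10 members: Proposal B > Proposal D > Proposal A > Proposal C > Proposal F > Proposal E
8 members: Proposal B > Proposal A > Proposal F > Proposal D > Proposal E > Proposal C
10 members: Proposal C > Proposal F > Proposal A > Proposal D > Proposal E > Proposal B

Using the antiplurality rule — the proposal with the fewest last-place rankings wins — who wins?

Proposal D

Last-place votes: Proposal A 15, Proposal B 10, Proposal C 8, Proposal D 0, Proposal E 10, Proposal F 9.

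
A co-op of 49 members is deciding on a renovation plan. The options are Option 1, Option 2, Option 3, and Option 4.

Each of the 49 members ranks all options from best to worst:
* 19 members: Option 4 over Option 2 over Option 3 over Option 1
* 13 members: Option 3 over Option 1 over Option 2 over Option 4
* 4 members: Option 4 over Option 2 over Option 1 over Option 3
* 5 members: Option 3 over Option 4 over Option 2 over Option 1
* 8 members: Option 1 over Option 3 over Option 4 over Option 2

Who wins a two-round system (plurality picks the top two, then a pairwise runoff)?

Option 3

Round 1 first-place votes: Option 1 8, Option 2 0, Option 3 18, Option 4 23. Option 4 and Option 3 advance.
Runoff: Option 4 is ranked above Option 3 on 23 ballots, Option 3 above Option 4 on 26.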